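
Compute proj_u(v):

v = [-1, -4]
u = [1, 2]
v·u = (-1)(1) + (-4)(2) = -9
u·u = (1)² + (2)² = 5
proj_u(v) = (v·u / u·u) × u = (-9/5) × u

proj_u(v) = [-9/5, -18/5]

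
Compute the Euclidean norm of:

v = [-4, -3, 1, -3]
5.916

||v||₂ = √((-4)² + (-3)² + (1)² + (-3)²) = √35 = 5.916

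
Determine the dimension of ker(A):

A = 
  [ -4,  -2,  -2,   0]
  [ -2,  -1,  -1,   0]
nullity(A) = 3

Row reduce:
R2 → R2 - (1/2)·R1
REF = 
  [ -4,  -2,  -2,   0]
  [  0,   0,   0,   0]
Pivot columns: 1 → 1 pivot.
rank(A) = 1, so nullity(A) = 4 - 1 = 3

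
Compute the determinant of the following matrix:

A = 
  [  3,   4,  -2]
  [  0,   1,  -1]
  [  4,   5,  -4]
-5

Cofactor expansion along row 1:
det(A) = (3)·((1)(-4) - (-1)(5)) - (4)·((0)(-4) - (-1)(4)) + (-2)·((0)(5) - (1)(4))
  = (3)(1) - (4)(4) + (-2)(-4)
  = -5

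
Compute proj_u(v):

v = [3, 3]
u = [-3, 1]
v·u = (3)(-3) + (3)(1) = -6
u·u = (-3)² + (1)² = 10
proj_u(v) = (v·u / u·u) × u = (-6/10) × u = (-3/5) × u

proj_u(v) = [9/5, -3/5]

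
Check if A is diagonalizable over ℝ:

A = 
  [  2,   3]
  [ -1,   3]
No

tr(A) = 5, det(A) = 9
Characteristic polynomial: λ² - tr(A)λ + det(A) = λ² - 5λ + 9
λ² - 5λ + 9 = 0  ⇒  λ = (5 ± √((-5)² - 4·(9)))/2 = (5 ± √(-11))/2
  = (5 + i√11)/2,  (5 - i√11)/2
Eigenvalues: (5 + i√11)/2, (5 - i√11)/2  (≈ 2.5 + 1.658i, 2.5 - 1.658i)
Has complex eigenvalues (not diagonalizable over ℝ).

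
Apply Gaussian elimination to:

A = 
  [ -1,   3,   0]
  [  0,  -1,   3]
Row operations:
No row operations needed (already in echelon form).

Resulting echelon form:
REF = 
  [ -1,   3,   0]
  [  0,  -1,   3]

Rank = 2 (number of non-zero pivot rows).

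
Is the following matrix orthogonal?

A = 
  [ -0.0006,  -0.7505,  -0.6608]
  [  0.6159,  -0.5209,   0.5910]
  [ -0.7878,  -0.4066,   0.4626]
Yes

AᵀA = 
  [  1,  -0.0001,   0]
  [ -0.0001,   0.9999,   0]
  [  0,   0,   0.9999]
≈ I (equal to I up to the 4-dp rounding of the entries)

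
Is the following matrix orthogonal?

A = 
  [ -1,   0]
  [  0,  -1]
Yes

AᵀA = 
  [  1,   0]
  [  0,   1]
= I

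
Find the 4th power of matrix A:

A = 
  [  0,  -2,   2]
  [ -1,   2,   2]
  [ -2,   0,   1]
A^4 = 
  [ 32, -24,  -6]
  [-32,  76,  24]
  [-14,  20,  29]

A² = A·A:
A²[1,1] = (0)(0) + (-2)(-1) + (2)(-2) = -2
A²[1,2] = (0)(-2) + (-2)(2) + (2)(0) = -4
A²[1,3] = (0)(2) + (-2)(2) + (2)(1) = -2
A²[2,1] = (-1)(0) + (2)(-1) + (2)(-2) = -6
A²[2,2] = (-1)(-2) + (2)(2) + (2)(0) = 6
A²[2,3] = (-1)(2) + (2)(2) + (2)(1) = 4
A²[3,1] = (-2)(0) + (0)(-1) + (1)(-2) = -2
A²[3,2] = (-2)(-2) + (0)(2) + (1)(0) = 4
A²[3,3] = (-2)(2) + (0)(2) + (1)(1) = -3
A² = 
  [ -2,  -4,  -2]
  [ -6,   6,   4]
  [ -2,   4,  -3]

A^3 = A^2·A:
A^3[1,1] = (-2)(0) + (-4)(-1) + (-2)(-2) = 8
A^3[1,2] = (-2)(-2) + (-4)(2) + (-2)(0) = -4
A^3[1,3] = (-2)(2) + (-4)(2) + (-2)(1) = -14
A^3[2,1] = (-6)(0) + (6)(-1) + (4)(-2) = -14
A^3[2,2] = (-6)(-2) + (6)(2) + (4)(0) = 24
A^3[2,3] = (-6)(2) + (6)(2) + (4)(1) = 4
A^3[3,1] = (-2)(0) + (4)(-1) + (-3)(-2) = 2
A^3[3,2] = (-2)(-2) + (4)(2) + (-3)(0) = 12
A^3[3,3] = (-2)(2) + (4)(2) + (-3)(1) = 1
A^3 = 
  [  8,  -4, -14]
  [-14,  24,   4]
  [  2,  12,   1]

A^4 = A^3·A:
A^4[1,1] = (8)(0) + (-4)(-1) + (-14)(-2) = 32
A^4[1,2] = (8)(-2) + (-4)(2) + (-14)(0) = -24
A^4[1,3] = (8)(2) + (-4)(2) + (-14)(1) = -6
A^4[2,1] = (-14)(0) + (24)(-1) + (4)(-2) = -32
A^4[2,2] = (-14)(-2) + (24)(2) + (4)(0) = 76
A^4[2,3] = (-14)(2) + (24)(2) + (4)(1) = 24
A^4[3,1] = (2)(0) + (12)(-1) + (1)(-2) = -14
A^4[3,2] = (2)(-2) + (12)(2) + (1)(0) = 20
A^4[3,3] = (2)(2) + (12)(2) + (1)(1) = 29
A^4 = 
  [ 32, -24,  -6]
  [-32,  76,  24]
  [-14,  20,  29]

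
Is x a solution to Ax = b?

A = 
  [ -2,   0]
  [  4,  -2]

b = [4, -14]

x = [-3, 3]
No

Ax = [6, -18] ≠ b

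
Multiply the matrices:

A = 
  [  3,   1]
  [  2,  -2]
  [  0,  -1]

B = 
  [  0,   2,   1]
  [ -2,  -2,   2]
AB = 
  [ -2,   4,   5]
  [  4,   8,  -2]
  [  2,   2,  -2]

A is 3×2 and B is 2×3, so AB is 3×3. Each entry is (row of A)·(column of B):
AB[1,1] = (3)(0) + (1)(-2) = -2
AB[1,2] = (3)(2) + (1)(-2) = 4
AB[1,3] = (3)(1) + (1)(2) = 5
AB[2,1] = (2)(0) + (-2)(-2) = 4
AB[2,2] = (2)(2) + (-2)(-2) = 8
AB[2,3] = (2)(1) + (-2)(2) = -2
AB[3,1] = (0)(0) + (-1)(-2) = 2
AB[3,2] = (0)(2) + (-1)(-2) = 2
AB[3,3] = (0)(1) + (-1)(2) = -2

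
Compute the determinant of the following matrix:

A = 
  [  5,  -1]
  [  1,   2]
For a 2×2 matrix, det = ad - bc = (5)(2) - (-1)(1) = 11

det(A) = 11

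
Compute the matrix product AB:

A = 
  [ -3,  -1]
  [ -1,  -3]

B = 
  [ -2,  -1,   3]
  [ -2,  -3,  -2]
A is 2×2 and B is 2×3, so AB is 2×3. Each entry is (row of A)·(column of B):
AB[1,1] = (-3)(-2) + (-1)(-2) = 8
AB[1,2] = (-3)(-1) + (-1)(-3) = 6
AB[1,3] = (-3)(3) + (-1)(-2) = -7
AB[2,1] = (-1)(-2) + (-3)(-2) = 8
AB[2,2] = (-1)(-1) + (-3)(-3) = 10
AB[2,3] = (-1)(3) + (-3)(-2) = 3

AB = 
  [  8,   6,  -7]
  [  8,  10,   3]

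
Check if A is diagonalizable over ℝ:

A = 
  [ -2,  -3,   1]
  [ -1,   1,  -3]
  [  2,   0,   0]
No

Characteristic polynomial: det(λI - A) = λ³ + λ² - 7λ - 16
By the rational root theorem any rational root is an integer dividing 16; none of those is a root, so p(λ) has no rational roots and hence (being an irreducible cubic) no repeated roots.
Discriminant of the cubic: Δ = -3411
Δ < 0 ⇒ one real eigenvalue and a complex-conjugate pair: λ ≈ 3.038, -2.019 + 1.091i, -2.019 - 1.091i
Has complex eigenvalues (not diagonalizable over ℝ).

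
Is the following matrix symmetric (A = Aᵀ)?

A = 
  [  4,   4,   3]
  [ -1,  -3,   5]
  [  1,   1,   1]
No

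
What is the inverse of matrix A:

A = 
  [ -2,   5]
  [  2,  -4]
det(A) = (-2)(-4) - (5)(2) = -2
For a 2×2 matrix, A⁻¹ = (1/det(A)) · [[d, -b], [-c, a]]
    = (-1/2) · [[-4, -5], [-2, -2]]

A⁻¹ = 
  [  2, 5/2]
  [  1,   1]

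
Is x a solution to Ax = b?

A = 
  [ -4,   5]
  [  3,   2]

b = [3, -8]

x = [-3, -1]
No

Ax = [7, -11] ≠ b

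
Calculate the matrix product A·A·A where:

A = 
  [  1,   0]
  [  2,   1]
A^3 = 
  [  1,   0]
  [  6,   1]

A² = A·A:
A²[1,1] = (1)(1) + (0)(2) = 1
A²[1,2] = (1)(0) + (0)(1) = 0
A²[2,1] = (2)(1) + (1)(2) = 4
A²[2,2] = (2)(0) + (1)(1) = 1
A² = 
  [  1,   0]
  [  4,   1]

A^3 = A^2·A:
A^3[1,1] = (1)(1) + (0)(2) = 1
A^3[1,2] = (1)(0) + (0)(1) = 0
A^3[2,1] = (4)(1) + (1)(2) = 6
A^3[2,2] = (4)(0) + (1)(1) = 1
A^3 = 
  [  1,   0]
  [  6,   1]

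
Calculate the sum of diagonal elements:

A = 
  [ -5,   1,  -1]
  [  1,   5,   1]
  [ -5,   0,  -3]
-3

tr(A) = -5 + 5 + -3 = -3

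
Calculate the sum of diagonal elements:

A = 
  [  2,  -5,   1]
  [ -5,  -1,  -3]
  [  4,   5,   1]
2

tr(A) = 2 + -1 + 1 = 2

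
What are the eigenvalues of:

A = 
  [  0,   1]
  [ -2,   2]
tr(A) = 2, det(A) = 2
Characteristic polynomial: λ² - tr(A)λ + det(A) = λ² - 2λ + 2
λ² - 2λ + 2 = 0  ⇒  λ = (2 ± √((-2)² - 4·(2)))/2 = (2 ± √(-4))/2
  = 1 + i,  1 - i

λ = 1 + i, 1 - i  (≈ 1 + 1i, 1 - 1i)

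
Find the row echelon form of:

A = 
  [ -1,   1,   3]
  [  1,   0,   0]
Row operations:
R2 → R2 + (1)·R1

Resulting echelon form:
REF = 
  [ -1,   1,   3]
  [  0,   1,   3]

Rank = 2 (number of non-zero pivot rows).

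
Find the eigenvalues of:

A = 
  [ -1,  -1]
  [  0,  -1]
tr(A) = -2, det(A) = 1
Characteristic polynomial: λ² - tr(A)λ + det(A) = λ² + 2λ + 1
λ² + 2λ + 1 = (λ + 1)²

λ = -1, -1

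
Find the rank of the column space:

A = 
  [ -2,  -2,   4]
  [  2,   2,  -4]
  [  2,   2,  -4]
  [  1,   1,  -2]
dim(Col(A)) = 1

Row reduce:
R2 → R2 + (1)·R1
R3 → R3 + (1)·R1
R4 → R4 + (1/2)·R1
REF = 
  [ -2,  -2,   4]
  [  0,   0,   0]
  [  0,   0,   0]
  [  0,   0,   0]
Pivot columns: 1 → 1 pivot.
dim(Col(A)) = number of pivot columns = 1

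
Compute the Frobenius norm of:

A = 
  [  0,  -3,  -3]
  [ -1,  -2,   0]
||A||_F = 4.796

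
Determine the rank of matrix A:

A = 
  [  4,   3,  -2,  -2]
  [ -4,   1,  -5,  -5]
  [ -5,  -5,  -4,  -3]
rank(A) = 3

Row reduce:
R2 → R2 + (1)·R1
R3 → R3 + (5/4)·R1
R3 → R3 + (5/16)·R2
REF = 
  [      4,       3,      -2,      -2]
  [      0,       4,      -7,      -7]
  [      0,       0, -139/16, -123/16]
Pivot columns: 1, 2, 3 → 3 pivots.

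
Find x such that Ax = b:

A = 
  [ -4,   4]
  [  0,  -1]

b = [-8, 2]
Row reduce the augmented matrix [A|b]:
(already in echelon form)
REF = 
  [ -4,   4,  -8]
  [  0,  -1,   2]

Back-substitution:
x₂ = 2 / (-1) = -2
x₁ = (-8 - (4)(-2)) / (-4) = 0

x = [0, -2]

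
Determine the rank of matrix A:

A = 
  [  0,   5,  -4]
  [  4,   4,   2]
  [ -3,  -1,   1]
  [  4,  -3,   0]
rank(A) = 3

Row reduce:
Swap R1 ↔ R2
R3 → R3 + (3/4)·R1
R4 → R4 - (1)·R1
R3 → R3 - (2/5)·R2
R4 → R4 + (7/5)·R2
R4 → R4 + (76/41)·R3
REF = 
  [    4,     4,     2]
  [    0,     5,    -4]
  [    0,     0, 41/10]
  [    0,     0,     0]
Pivot columns: 1, 2, 3 → 3 pivots.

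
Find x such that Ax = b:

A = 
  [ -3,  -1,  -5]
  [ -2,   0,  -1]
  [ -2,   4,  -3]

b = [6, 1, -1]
Row reduce the augmented matrix [A|b]:
R2 → R2 - (2/3)·R1
R3 → R3 - (2/3)·R1
R3 → R3 - (7)·R2
REF = 
  [ -3,  -1,  -5,   6]
  [  0, 2/3, 7/3,  -3]
  [  0,   0, -16,  16]

Back-substitution:
x₃ = 16 / (-16) = -1
x₂ = (-3 - (7/3)(-1)) / (2/3) = -1
x₁ = (6 - (-1)(-1) - (-5)(-1)) / (-3) = 0

x = [0, -1, -1]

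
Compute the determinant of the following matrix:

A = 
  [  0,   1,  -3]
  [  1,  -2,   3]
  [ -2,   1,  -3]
6

Cofactor expansion along row 1:
det(A) = (0)·((-2)(-3) - (3)(1)) - (1)·((1)(-3) - (3)(-2)) + (-3)·((1)(1) - (-2)(-2))
  = (0)(3) - (1)(3) + (-3)(-3)
  = 6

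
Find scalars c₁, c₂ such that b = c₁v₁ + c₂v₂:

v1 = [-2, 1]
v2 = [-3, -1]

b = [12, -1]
c1 = -3, c2 = -2

b = -3·v1 + -2·v2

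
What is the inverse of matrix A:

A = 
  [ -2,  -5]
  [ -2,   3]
det(A) = (-2)(3) - (-5)(-2) = -16
For a 2×2 matrix, A⁻¹ = (1/det(A)) · [[d, -b], [-c, a]]
    = (-1/16) · [[3, 5], [2, -2]]

A⁻¹ = 
  [-3/16, -5/16]
  [ -1/8,   1/8]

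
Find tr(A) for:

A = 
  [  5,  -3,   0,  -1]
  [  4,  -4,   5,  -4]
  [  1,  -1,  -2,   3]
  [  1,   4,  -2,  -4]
-5

tr(A) = 5 + -4 + -2 + -4 = -5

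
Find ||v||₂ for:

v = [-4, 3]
5

||v||₂ = √((-4)² + (3)²) = √25 = 5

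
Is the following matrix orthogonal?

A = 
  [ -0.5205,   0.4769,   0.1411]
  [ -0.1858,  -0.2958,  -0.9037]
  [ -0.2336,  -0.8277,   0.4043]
No

AᵀA = 
  [  0.3600,   0.0001,   0]
  [  0.0001,   1,   0]
  [  0,   0,   1]
≠ I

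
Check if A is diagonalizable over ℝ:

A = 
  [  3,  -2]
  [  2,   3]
No

tr(A) = 6, det(A) = 13
Characteristic polynomial: λ² - tr(A)λ + det(A) = λ² - 6λ + 13
λ² - 6λ + 13 = 0  ⇒  λ = (6 ± √((-6)² - 4·(13)))/2 = (6 ± √(-16))/2
  = 3 + 2i,  3 - 2i
Eigenvalues: 3 + 2i, 3 - 2i  (≈ 3 + 2i, 3 - 2i)
Has complex eigenvalues (not diagonalizable over ℝ).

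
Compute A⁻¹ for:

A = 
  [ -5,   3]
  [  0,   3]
det(A) = (-5)(3) - (3)(0) = -15
For a 2×2 matrix, A⁻¹ = (1/det(A)) · [[d, -b], [-c, a]]
    = (-1/15) · [[3, -3], [0, -5]]

A⁻¹ = 
  [-1/5,  1/5]
  [   0,  1/3]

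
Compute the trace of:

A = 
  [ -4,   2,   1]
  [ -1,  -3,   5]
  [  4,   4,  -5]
-12

tr(A) = -4 + -3 + -5 = -12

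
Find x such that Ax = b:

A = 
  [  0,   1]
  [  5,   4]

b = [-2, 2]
x = [2, -2]

Row reduce the augmented matrix [A|b]:
Swap R1 ↔ R2
REF = 
  [  5,   4,   2]
  [  0,   1,  -2]

Back-substitution:
x₂ = (-2) / 1 = -2
x₁ = (2 - (4)(-2)) / 5 = 2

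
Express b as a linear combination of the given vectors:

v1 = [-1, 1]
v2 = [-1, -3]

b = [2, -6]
c1 = -3, c2 = 1

b = -3·v1 + 1·v2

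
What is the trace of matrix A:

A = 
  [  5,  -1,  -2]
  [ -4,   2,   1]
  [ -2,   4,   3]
10

tr(A) = 5 + 2 + 3 = 10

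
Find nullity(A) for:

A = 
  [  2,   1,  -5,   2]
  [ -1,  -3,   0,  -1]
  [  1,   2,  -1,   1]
nullity(A) = 2

Row reduce:
R2 → R2 + (1/2)·R1
R3 → R3 - (1/2)·R1
R3 → R3 + (3/5)·R2
REF = 
  [   2,    1,   -5,    2]
  [   0, -5/2, -5/2,    0]
  [   0,    0,    0,    0]
Pivot columns: 1, 2 → 2 pivots.
rank(A) = 2, so nullity(A) = 4 - 2 = 2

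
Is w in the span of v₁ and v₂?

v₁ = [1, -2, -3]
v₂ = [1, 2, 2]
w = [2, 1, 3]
No

Form the augmented matrix and row-reduce:
[v₁|v₂|w] = 
  [  1,   1,   2]
  [ -2,   2,   1]
  [ -3,   2,   3]
R2 → R2 + (2)·R1
R3 → R3 + (3)·R1
R3 → R3 - (5/4)·R2
REF = 
  [   1,    1,    2]
  [   0,    4,    5]
  [   0,    0, 11/4]

Row 3 reads [0 0 | 11/4], i.e. 0 = 11/4, so the system is inconsistent and w ∉ span{v₁, v₂}.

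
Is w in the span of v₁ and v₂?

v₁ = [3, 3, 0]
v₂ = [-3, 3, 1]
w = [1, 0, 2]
No

Form the augmented matrix and row-reduce:
[v₁|v₂|w] = 
  [  3,  -3,   1]
  [  3,   3,   0]
  [  0,   1,   2]
R2 → R2 - (1)·R1
R3 → R3 - (1/6)·R2
REF = 
  [   3,   -3,    1]
  [   0,    6,   -1]
  [   0,    0, 13/6]

Row 3 reads [0 0 | 13/6], i.e. 0 = 13/6, so the system is inconsistent and w ∉ span{v₁, v₂}.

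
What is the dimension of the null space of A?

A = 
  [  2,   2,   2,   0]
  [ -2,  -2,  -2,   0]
nullity(A) = 3

Row reduce:
R2 → R2 + (1)·R1
REF = 
  [  2,   2,   2,   0]
  [  0,   0,   0,   0]
Pivot columns: 1 → 1 pivot.
rank(A) = 1, so nullity(A) = 4 - 1 = 3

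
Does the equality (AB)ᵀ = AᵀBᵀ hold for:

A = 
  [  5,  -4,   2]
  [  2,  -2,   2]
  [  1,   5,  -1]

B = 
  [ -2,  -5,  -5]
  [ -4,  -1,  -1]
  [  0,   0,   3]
No

(AB)ᵀ = 
  [  6,   4, -22]
  [-21,  -8, -10]
  [-15,  -2, -13]

AᵀBᵀ = 
  [-25, -23,   3]
  [ -7,  13,  15]
  [ -9,  -9,  -3]

The two matrices differ, so (AB)ᵀ ≠ AᵀBᵀ in general. The correct identity is (AB)ᵀ = BᵀAᵀ.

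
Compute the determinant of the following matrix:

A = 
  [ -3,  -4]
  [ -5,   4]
-32

For a 2×2 matrix, det = ad - bc = (-3)(4) - (-4)(-5) = -32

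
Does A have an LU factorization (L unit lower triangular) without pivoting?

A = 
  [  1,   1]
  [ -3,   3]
Yes.
A[1,1] = 1 ≠ 0, so Gaussian elimination proceeds without a row swap: multiplier ℓ₂₁ = (-3)/(1) = -3, and U[2,2] = 3 - (-3)(1) = 6.
L = 
  [  1,   0]
  [ -3,   1]
U = 
  [  1,   1]
  [  0,   6]
Check row 2 of LU: [(-3)(1), (-3)(1) + 6] = [-3, 3] = row 2 of A ✓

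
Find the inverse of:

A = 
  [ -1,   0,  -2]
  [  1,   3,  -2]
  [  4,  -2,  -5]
det(A) = (-1)·((3)(-5) - (-2)(-2)) - (0)·((1)(-5) - (-2)(4)) + (-2)·((1)(-2) - (3)(4))
  = (-1)(-19) - (0)(3) + (-2)(-14)
  = 47
det(A) = 47 ≠ 0, so A is invertible.

Cofactors Cᵢⱼ = (-1)ⁱ⁺ʲ·Mᵢⱼ:
C = 
  [-19,  -3, -14]
  [  4,  13,  -2]
  [  6,  -4,  -3]

adj(A) = Cᵀ:
adj(A) = 
  [-19,   4,   6]
  [ -3,  13,  -4]
  [-14,  -2,  -3]

A⁻¹ = (1/47) · adj(A):
A⁻¹ = 
  [-19/47,   4/47,   6/47]
  [ -3/47,  13/47,  -4/47]
  [-14/47,  -2/47,  -3/47]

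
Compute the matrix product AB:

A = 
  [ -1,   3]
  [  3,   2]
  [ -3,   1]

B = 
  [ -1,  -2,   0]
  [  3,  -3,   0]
AB = 
  [ 10,  -7,   0]
  [  3, -12,   0]
  [  6,   3,   0]

A is 3×2 and B is 2×3, so AB is 3×3. Each entry is (row of A)·(column of B):
AB[1,1] = (-1)(-1) + (3)(3) = 10
AB[1,2] = (-1)(-2) + (3)(-3) = -7
AB[1,3] = (-1)(0) + (3)(0) = 0
AB[2,1] = (3)(-1) + (2)(3) = 3
AB[2,2] = (3)(-2) + (2)(-3) = -12
AB[2,3] = (3)(0) + (2)(0) = 0
AB[3,1] = (-3)(-1) + (1)(3) = 6
AB[3,2] = (-3)(-2) + (1)(-3) = 3
AB[3,3] = (-3)(0) + (1)(0) = 0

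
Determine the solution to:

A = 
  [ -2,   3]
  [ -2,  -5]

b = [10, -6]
x = [-2, 2]

Row reduce the augmented matrix [A|b]:
R2 → R2 - (1)·R1
REF = 
  [ -2,   3,  10]
  [  0,  -8, -16]

Back-substitution:
x₂ = (-16) / (-8) = 2
x₁ = (10 - (3)(2)) / (-2) = -2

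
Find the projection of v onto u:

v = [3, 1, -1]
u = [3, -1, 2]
v·u = (3)(3) + (1)(-1) + (-1)(2) = 6
u·u = (3)² + (-1)² + (2)² = 14
proj_u(v) = (v·u / u·u) × u = (6/14) × u = (3/7) × u

proj_u(v) = [9/7, -3/7, 6/7]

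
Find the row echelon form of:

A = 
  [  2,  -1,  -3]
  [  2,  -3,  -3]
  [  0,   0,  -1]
Row operations:
R2 → R2 - (1)·R1

Resulting echelon form:
REF = 
  [  2,  -1,  -3]
  [  0,  -2,   0]
  [  0,   0,  -1]

Rank = 3 (number of non-zero pivot rows).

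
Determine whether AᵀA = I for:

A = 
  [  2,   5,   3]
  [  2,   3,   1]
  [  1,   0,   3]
No

AᵀA = 
  [  9,  16,  11]
  [ 16,  34,  18]
  [ 11,  18,  19]
≠ I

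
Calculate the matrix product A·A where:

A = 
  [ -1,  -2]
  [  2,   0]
A² = A·A:
A²[1,1] = (-1)(-1) + (-2)(2) = -3
A²[1,2] = (-1)(-2) + (-2)(0) = 2
A²[2,1] = (2)(-1) + (0)(2) = -2
A²[2,2] = (2)(-2) + (0)(0) = -4
A² = 
  [ -3,   2]
  [ -2,  -4]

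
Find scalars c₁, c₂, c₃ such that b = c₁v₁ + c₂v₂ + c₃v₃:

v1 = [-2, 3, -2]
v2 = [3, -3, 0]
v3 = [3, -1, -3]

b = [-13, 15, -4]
c1 = 2, c2 = -3, c3 = 0

b = 2·v1 + -3·v2 + 0·v3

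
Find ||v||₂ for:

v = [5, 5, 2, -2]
7.616

||v||₂ = √((5)² + (5)² + (2)² + (-2)²) = √58 = 7.616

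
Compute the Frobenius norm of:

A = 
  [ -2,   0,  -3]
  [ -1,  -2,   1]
||A||_F = 4.359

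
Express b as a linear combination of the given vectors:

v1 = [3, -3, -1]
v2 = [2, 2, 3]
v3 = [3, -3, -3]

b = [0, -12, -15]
c1 = 0, c2 = -3, c3 = 2

b = 0·v1 + -3·v2 + 2·v3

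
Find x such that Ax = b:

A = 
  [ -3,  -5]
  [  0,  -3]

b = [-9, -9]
x = [-2, 3]

Row reduce the augmented matrix [A|b]:
(already in echelon form)
REF = 
  [ -3,  -5,  -9]
  [  0,  -3,  -9]

Back-substitution:
x₂ = (-9) / (-3) = 3
x₁ = (-9 - (-5)(3)) / (-3) = -2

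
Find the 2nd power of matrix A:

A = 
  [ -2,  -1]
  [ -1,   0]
A² = A·A:
A²[1,1] = (-2)(-2) + (-1)(-1) = 5
A²[1,2] = (-2)(-1) + (-1)(0) = 2
A²[2,1] = (-1)(-2) + (0)(-1) = 2
A²[2,2] = (-1)(-1) + (0)(0) = 1
A² = 
  [  5,   2]
  [  2,   1]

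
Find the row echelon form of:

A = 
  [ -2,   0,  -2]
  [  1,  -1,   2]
Row operations:
R2 → R2 + (1/2)·R1

Resulting echelon form:
REF = 
  [ -2,   0,  -2]
  [  0,  -1,   1]

Rank = 2 (number of non-zero pivot rows).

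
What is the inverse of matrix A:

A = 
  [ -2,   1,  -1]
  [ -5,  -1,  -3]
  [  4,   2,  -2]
det(A) = (-2)·((-1)(-2) - (-3)(2)) - (1)·((-5)(-2) - (-3)(4)) + (-1)·((-5)(2) - (-1)(4))
  = (-2)(8) - (1)(22) + (-1)(-6)
  = -32
det(A) = -32 ≠ 0, so A is invertible.

Cofactors Cᵢⱼ = (-1)ⁱ⁺ʲ·Mᵢⱼ:
C = 
  [  8, -22,  -6]
  [  0,   8,   8]
  [ -4,  -1,   7]

adj(A) = Cᵀ:
adj(A) = 
  [  8,   0,  -4]
  [-22,   8,  -1]
  [ -6,   8,   7]

A⁻¹ = (-1/32) · adj(A):
A⁻¹ = 
  [ -1/4,     0,   1/8]
  [11/16,  -1/4,  1/32]
  [ 3/16,  -1/4, -7/32]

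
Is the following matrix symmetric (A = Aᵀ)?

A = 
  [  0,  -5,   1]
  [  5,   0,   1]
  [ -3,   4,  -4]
No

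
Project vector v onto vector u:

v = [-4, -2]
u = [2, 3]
v·u = (-4)(2) + (-2)(3) = -14
u·u = (2)² + (3)² = 13
proj_u(v) = (v·u / u·u) × u = (-14/13) × u

proj_u(v) = [-28/13, -42/13]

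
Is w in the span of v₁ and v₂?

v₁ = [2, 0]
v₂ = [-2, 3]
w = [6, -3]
Yes

Form the augmented matrix and row-reduce:
[v₁|v₂|w] = 
  [  2,  -2,   6]
  [  0,   3,  -3]
(already in echelon form — no row operations needed)

No row of the form [0 0 | nonzero], so the system is consistent. Back-substitution gives c₁ = 2, c₂ = -1: w = (2)·v₁ + (-1)·v₂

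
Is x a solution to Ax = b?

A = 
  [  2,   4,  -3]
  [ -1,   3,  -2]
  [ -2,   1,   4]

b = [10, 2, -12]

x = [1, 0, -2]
No

Ax = [8, 3, -10] ≠ b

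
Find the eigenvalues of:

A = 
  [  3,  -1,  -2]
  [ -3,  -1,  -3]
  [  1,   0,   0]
Characteristic polynomial: det(λI - A) = λ³ - 2λ² - 4λ - 1
Testing integer divisors of the constant term: p(-1) = 0, so (λ + 1) is a factor:
p(λ) = (λ + 1)(λ² - 3λ - 1)
λ² - 3λ - 1 = 0  ⇒  λ = (3 ± √((-3)² - 4·(-1)))/2 = (3 ± √(13))/2
  = (3 + √13)/2,  (3 - √13)/2

λ = -1, (3 + √13)/2, (3 - √13)/2  (≈ -1, 3.303, -0.3028)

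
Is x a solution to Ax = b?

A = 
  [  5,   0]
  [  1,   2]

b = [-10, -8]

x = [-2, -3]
Yes

Ax = [-10, -8] = b ✓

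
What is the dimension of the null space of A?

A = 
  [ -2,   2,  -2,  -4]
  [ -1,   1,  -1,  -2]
nullity(A) = 3

Row reduce:
R2 → R2 - (1/2)·R1
REF = 
  [ -2,   2,  -2,  -4]
  [  0,   0,   0,   0]
Pivot columns: 1 → 1 pivot.
rank(A) = 1, so nullity(A) = 4 - 1 = 3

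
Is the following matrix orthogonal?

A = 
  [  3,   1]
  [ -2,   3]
No

AᵀA = 
  [ 13,  -3]
  [ -3,  10]
≠ I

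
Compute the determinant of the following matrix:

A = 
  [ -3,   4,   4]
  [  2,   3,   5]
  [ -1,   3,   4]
-7

Cofactor expansion along row 1:
det(A) = (-3)·((3)(4) - (5)(3)) - (4)·((2)(4) - (5)(-1)) + (4)·((2)(3) - (3)(-1))
  = (-3)(-3) - (4)(13) + (4)(9)
  = -7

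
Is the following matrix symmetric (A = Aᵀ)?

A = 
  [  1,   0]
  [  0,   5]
Yes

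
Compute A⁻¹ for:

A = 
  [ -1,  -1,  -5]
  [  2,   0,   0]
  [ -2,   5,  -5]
det(A) = (-1)·((0)(-5) - (0)(5)) - (-1)·((2)(-5) - (0)(-2)) + (-5)·((2)(5) - (0)(-2))
  = (-1)(0) - (-1)(-10) + (-5)(10)
  = -60
det(A) = -60 ≠ 0, so A is invertible.

Cofactors Cᵢⱼ = (-1)ⁱ⁺ʲ·Mᵢⱼ:
C = 
  [  0,  10,  10]
  [-30,  -5,   7]
  [  0, -10,   2]

adj(A) = Cᵀ:
adj(A) = 
  [  0, -30,   0]
  [ 10,  -5, -10]
  [ 10,   7,   2]

A⁻¹ = (-1/60) · adj(A):
A⁻¹ = 
  [    0,   1/2,     0]
  [ -1/6,  1/12,   1/6]
  [ -1/6, -7/60, -1/30]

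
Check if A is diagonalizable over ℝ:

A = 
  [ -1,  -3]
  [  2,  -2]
No

tr(A) = -3, det(A) = 8
Characteristic polynomial: λ² - tr(A)λ + det(A) = λ² + 3λ + 8
λ² + 3λ + 8 = 0  ⇒  λ = (-3 ± √((3)² - 4·(8)))/2 = (-3 ± √(-23))/2
  = (-3 + i√23)/2,  (-3 - i√23)/2
Eigenvalues: (-3 + i√23)/2, (-3 - i√23)/2  (≈ -1.5 + 2.398i, -1.5 - 2.398i)
Has complex eigenvalues (not diagonalizable over ℝ).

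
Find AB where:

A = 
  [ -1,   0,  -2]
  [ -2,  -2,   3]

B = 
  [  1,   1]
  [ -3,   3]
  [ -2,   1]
A is 2×3 and B is 3×2, so AB is 2×2. Each entry is (row of A)·(column of B):
AB[1,1] = (-1)(1) + (0)(-3) + (-2)(-2) = 3
AB[1,2] = (-1)(1) + (0)(3) + (-2)(1) = -3
AB[2,1] = (-2)(1) + (-2)(-3) + (3)(-2) = -2
AB[2,2] = (-2)(1) + (-2)(3) + (3)(1) = -5

AB = 
  [  3,  -3]
  [ -2,  -5]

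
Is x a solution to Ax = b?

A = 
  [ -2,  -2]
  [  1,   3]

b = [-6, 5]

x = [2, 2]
No

Ax = [-8, 8] ≠ b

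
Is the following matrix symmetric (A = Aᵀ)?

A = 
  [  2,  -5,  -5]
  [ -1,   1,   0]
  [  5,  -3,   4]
No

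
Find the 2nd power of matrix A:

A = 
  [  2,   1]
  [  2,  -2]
A² = A·A:
A²[1,1] = (2)(2) + (1)(2) = 6
A²[1,2] = (2)(1) + (1)(-2) = 0
A²[2,1] = (2)(2) + (-2)(2) = 0
A²[2,2] = (2)(1) + (-2)(-2) = 6
A² = 
  [  6,   0]
  [  0,   6]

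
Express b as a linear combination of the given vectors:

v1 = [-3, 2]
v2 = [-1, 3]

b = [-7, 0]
c1 = 3, c2 = -2

b = 3·v1 + -2·v2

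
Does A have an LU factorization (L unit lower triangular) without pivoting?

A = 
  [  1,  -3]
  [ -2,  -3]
Yes.
A[1,1] = 1 ≠ 0, so Gaussian elimination proceeds without a row swap: multiplier ℓ₂₁ = (-2)/(1) = -2, and U[2,2] = -3 - (-2)(-3) = -9.
L = 
  [  1,   0]
  [ -2,   1]
U = 
  [  1,  -3]
  [  0,  -9]
Check row 2 of LU: [(-2)(1), (-2)(-3) + (-9)] = [-2, -3] = row 2 of A ✓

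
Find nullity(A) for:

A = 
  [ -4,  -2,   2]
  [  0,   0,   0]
nullity(A) = 2

Row reduce:
(no row operations needed)
REF = 
  [ -4,  -2,   2]
  [  0,   0,   0]
Pivot columns: 1 → 1 pivot.
rank(A) = 1, so nullity(A) = 3 - 1 = 2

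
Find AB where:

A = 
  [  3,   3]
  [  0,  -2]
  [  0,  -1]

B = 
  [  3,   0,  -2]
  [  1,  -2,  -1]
AB = 
  [ 12,  -6,  -9]
  [ -2,   4,   2]
  [ -1,   2,   1]

A is 3×2 and B is 2×3, so AB is 3×3. Each entry is (row of A)·(column of B):
AB[1,1] = (3)(3) + (3)(1) = 12
AB[1,2] = (3)(0) + (3)(-2) = -6
AB[1,3] = (3)(-2) + (3)(-1) = -9
AB[2,1] = (0)(3) + (-2)(1) = -2
AB[2,2] = (0)(0) + (-2)(-2) = 4
AB[2,3] = (0)(-2) + (-2)(-1) = 2
AB[3,1] = (0)(3) + (-1)(1) = -1
AB[3,2] = (0)(0) + (-1)(-2) = 2
AB[3,3] = (0)(-2) + (-1)(-1) = 1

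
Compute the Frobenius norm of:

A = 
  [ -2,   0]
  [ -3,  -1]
||A||_F = 3.742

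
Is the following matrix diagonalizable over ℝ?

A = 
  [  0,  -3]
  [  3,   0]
No

tr(A) = 0, det(A) = 9
Characteristic polynomial: λ² - tr(A)λ + det(A) = λ² + 9
λ² + 9 = 0  ⇒  λ = (0 ± √((0)² - 4·(9)))/2 = (0 ± √(-36))/2
  = 3i,  -3i
Eigenvalues: 3i, -3i  (≈ 0 + 3i, 0 - 3i)
Has complex eigenvalues (not diagonalizable over ℝ).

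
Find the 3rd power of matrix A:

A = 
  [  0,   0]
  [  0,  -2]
A^3 = 
  [  0,   0]
  [  0,  -8]

A² = A·A:
A²[1,1] = (0)(0) + (0)(0) = 0
A²[1,2] = (0)(0) + (0)(-2) = 0
A²[2,1] = (0)(0) + (-2)(0) = 0
A²[2,2] = (0)(0) + (-2)(-2) = 4
A² = 
  [  0,   0]
  [  0,   4]

A^3 = A^2·A:
A^3[1,1] = (0)(0) + (0)(0) = 0
A^3[1,2] = (0)(0) + (0)(-2) = 0
A^3[2,1] = (0)(0) + (4)(0) = 0
A^3[2,2] = (0)(0) + (4)(-2) = -8
A^3 = 
  [  0,   0]
  [  0,  -8]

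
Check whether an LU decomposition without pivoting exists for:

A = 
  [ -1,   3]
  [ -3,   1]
Yes.
A[1,1] = -1 ≠ 0, so Gaussian elimination proceeds without a row swap: multiplier ℓ₂₁ = (-3)/(-1) = 3, and U[2,2] = 1 - (3)(3) = -8.
L = 
  [  1,   0]
  [  3,   1]
U = 
  [ -1,   3]
  [  0,  -8]
Check row 2 of LU: [(3)(-1), (3)(3) + (-8)] = [-3, 1] = row 2 of A ✓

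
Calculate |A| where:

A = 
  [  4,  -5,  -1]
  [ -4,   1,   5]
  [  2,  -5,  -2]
Cofactor expansion along row 1:
det(A) = (4)·((1)(-2) - (5)(-5)) - (-5)·((-4)(-2) - (5)(2)) + (-1)·((-4)(-5) - (1)(2))
  = (4)(23) - (-5)(-2) + (-1)(18)
  = 64

det(A) = 64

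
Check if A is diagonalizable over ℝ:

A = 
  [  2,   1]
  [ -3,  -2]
Yes

tr(A) = 0, det(A) = -1
Characteristic polynomial: λ² - tr(A)λ + det(A) = λ² - 1
λ² - 1 = (λ + 1)(λ - 1)
Eigenvalues: 1, -1
λ=-1: alg. mult. = 1, geom. mult. = 2 - rank(A - (-1)I) = 2 - 1 = 1
λ=1: alg. mult. = 1, geom. mult. = 2 - rank(A - (1)I) = 2 - 1 = 1
Sum of geometric multiplicities equals n, so A has n independent eigenvectors.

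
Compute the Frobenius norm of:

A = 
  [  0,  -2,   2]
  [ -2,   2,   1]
||A||_F = 4.123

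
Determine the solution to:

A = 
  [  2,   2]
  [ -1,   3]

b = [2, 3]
x = [0, 1]

Row reduce the augmented matrix [A|b]:
R2 → R2 + (1/2)·R1
REF = 
  [  2,   2,   2]
  [  0,   4,   4]

Back-substitution:
x₂ = 4 / 4 = 1
x₁ = (2 - (2)(1)) / 2 = 0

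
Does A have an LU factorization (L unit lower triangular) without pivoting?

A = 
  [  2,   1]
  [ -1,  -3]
Yes.
A[1,1] = 2 ≠ 0, so Gaussian elimination proceeds without a row swap: multiplier ℓ₂₁ = (-1)/(2) = -1/2, and U[2,2] = -3 - (-1/2)(1) = -5/2.
L = 
  [   1,    0]
  [-1/2,    1]
U = 
  [   2,    1]
  [   0, -5/2]
Check row 2 of LU: [(-1/2)(2), (-1/2)(1) + (-5/2)] = [-1, -3] = row 2 of A ✓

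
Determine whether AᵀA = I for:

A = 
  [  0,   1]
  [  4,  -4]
No

AᵀA = 
  [ 16, -16]
  [-16,  17]
≠ I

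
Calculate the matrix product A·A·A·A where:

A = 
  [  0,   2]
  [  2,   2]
A^4 = 
  [ 32,  48]
  [ 48,  80]

A² = A·A:
A²[1,1] = (0)(0) + (2)(2) = 4
A²[1,2] = (0)(2) + (2)(2) = 4
A²[2,1] = (2)(0) + (2)(2) = 4
A²[2,2] = (2)(2) + (2)(2) = 8
A² = 
  [  4,   4]
  [  4,   8]

A^3 = A^2·A:
A^3[1,1] = (4)(0) + (4)(2) = 8
A^3[1,2] = (4)(2) + (4)(2) = 16
A^3[2,1] = (4)(0) + (8)(2) = 16
A^3[2,2] = (4)(2) + (8)(2) = 24
A^3 = 
  [  8,  16]
  [ 16,  24]

A^4 = A^3·A:
A^4[1,1] = (8)(0) + (16)(2) = 32
A^4[1,2] = (8)(2) + (16)(2) = 48
A^4[2,1] = (16)(0) + (24)(2) = 48
A^4[2,2] = (16)(2) + (24)(2) = 80
A^4 = 
  [ 32,  48]
  [ 48,  80]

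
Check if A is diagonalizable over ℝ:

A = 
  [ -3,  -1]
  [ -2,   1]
Yes

tr(A) = -2, det(A) = -5
Characteristic polynomial: λ² - tr(A)λ + det(A) = λ² + 2λ - 5
λ² + 2λ - 5 = 0  ⇒  λ = (-2 ± √((2)² - 4·(-5)))/2 = (-2 ± √(24))/2
  = -1 + √6,  -1 - √6
Eigenvalues: -1 + √6, -1 - √6  (≈ 1.449, -3.449)
The two irrational eigenvalues are distinct (simple), so each has alg. mult. = geom. mult. = 1.
Sum of geometric multiplicities equals n, so A has n independent eigenvectors.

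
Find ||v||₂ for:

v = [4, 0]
4

||v||₂ = √((4)² + (0)²) = √16 = 4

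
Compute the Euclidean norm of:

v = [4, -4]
5.657

||v||₂ = √((4)² + (-4)²) = √32 = 5.657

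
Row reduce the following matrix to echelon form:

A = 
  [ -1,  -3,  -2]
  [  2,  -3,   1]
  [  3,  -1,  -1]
Row operations:
R2 → R2 + (2)·R1
R3 → R3 + (3)·R1
R3 → R3 - (10/9)·R2

Resulting echelon form:
REF = 
  [   -1,    -3,    -2]
  [    0,    -9,    -3]
  [    0,     0, -11/3]

Rank = 3 (number of non-zero pivot rows).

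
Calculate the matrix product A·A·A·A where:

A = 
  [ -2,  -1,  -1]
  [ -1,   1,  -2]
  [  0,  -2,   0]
A^4 = 
  [ 36,  25,  33]
  [  9,  41,  -6]
  [ 16, -14,  26]

A² = A·A:
A²[1,1] = (-2)(-2) + (-1)(-1) + (-1)(0) = 5
A²[1,2] = (-2)(-1) + (-1)(1) + (-1)(-2) = 3
A²[1,3] = (-2)(-1) + (-1)(-2) + (-1)(0) = 4
A²[2,1] = (-1)(-2) + (1)(-1) + (-2)(0) = 1
A²[2,2] = (-1)(-1) + (1)(1) + (-2)(-2) = 6
A²[2,3] = (-1)(-1) + (1)(-2) + (-2)(0) = -1
A²[3,1] = (0)(-2) + (-2)(-1) + (0)(0) = 2
A²[3,2] = (0)(-1) + (-2)(1) + (0)(-2) = -2
A²[3,3] = (0)(-1) + (-2)(-2) + (0)(0) = 4
A² = 
  [  5,   3,   4]
  [  1,   6,  -1]
  [  2,  -2,   4]

A^3 = A^2·A:
A^3[1,1] = (5)(-2) + (3)(-1) + (4)(0) = -13
A^3[1,2] = (5)(-1) + (3)(1) + (4)(-2) = -10
A^3[1,3] = (5)(-1) + (3)(-2) + (4)(0) = -11
A^3[2,1] = (1)(-2) + (6)(-1) + (-1)(0) = -8
A^3[2,2] = (1)(-1) + (6)(1) + (-1)(-2) = 7
A^3[2,3] = (1)(-1) + (6)(-2) + (-1)(0) = -13
A^3[3,1] = (2)(-2) + (-2)(-1) + (4)(0) = -2
A^3[3,2] = (2)(-1) + (-2)(1) + (4)(-2) = -12
A^3[3,3] = (2)(-1) + (-2)(-2) + (4)(0) = 2
A^3 = 
  [-13, -10, -11]
  [ -8,   7, -13]
  [ -2, -12,   2]

A^4 = A^3·A:
A^4[1,1] = (-13)(-2) + (-10)(-1) + (-11)(0) = 36
A^4[1,2] = (-13)(-1) + (-10)(1) + (-11)(-2) = 25
A^4[1,3] = (-13)(-1) + (-10)(-2) + (-11)(0) = 33
A^4[2,1] = (-8)(-2) + (7)(-1) + (-13)(0) = 9
A^4[2,2] = (-8)(-1) + (7)(1) + (-13)(-2) = 41
A^4[2,3] = (-8)(-1) + (7)(-2) + (-13)(0) = -6
A^4[3,1] = (-2)(-2) + (-12)(-1) + (2)(0) = 16
A^4[3,2] = (-2)(-1) + (-12)(1) + (2)(-2) = -14
A^4[3,3] = (-2)(-1) + (-12)(-2) + (2)(0) = 26
A^4 = 
  [ 36,  25,  33]
  [  9,  41,  -6]
  [ 16, -14,  26]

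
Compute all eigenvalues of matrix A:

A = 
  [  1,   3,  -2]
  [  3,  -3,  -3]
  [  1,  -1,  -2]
λ = -1, (-3 + √57)/2, (-3 - √57)/2  (≈ -1, 2.275, -5.275)

Characteristic polynomial: det(λI - A) = λ³ + 4λ² - 9λ - 12
Testing integer divisors of the constant term: p(-1) = 0, so (λ + 1) is a factor:
p(λ) = (λ + 1)(λ² + 3λ - 12)
λ² + 3λ - 12 = 0  ⇒  λ = (-3 ± √((3)² - 4·(-12)))/2 = (-3 ± √(57))/2
  = (-3 + √57)/2,  (-3 - √57)/2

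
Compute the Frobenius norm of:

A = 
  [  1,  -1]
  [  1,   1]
||A||_F = 2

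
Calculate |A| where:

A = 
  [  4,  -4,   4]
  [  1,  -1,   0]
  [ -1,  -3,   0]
-16

Cofactor expansion along row 1:
det(A) = (4)·((-1)(0) - (0)(-3)) - (-4)·((1)(0) - (0)(-1)) + (4)·((1)(-3) - (-1)(-1))
  = (4)(0) - (-4)(0) + (4)(-4)
  = -16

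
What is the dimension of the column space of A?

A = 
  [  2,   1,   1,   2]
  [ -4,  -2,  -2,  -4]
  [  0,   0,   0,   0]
Row reduce:
R2 → R2 + (2)·R1
REF = 
  [  2,   1,   1,   2]
  [  0,   0,   0,   0]
  [  0,   0,   0,   0]
Pivot columns: 1 → 1 pivot.
dim(Col(A)) = number of pivot columns = 1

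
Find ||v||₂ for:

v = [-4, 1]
4.123

||v||₂ = √((-4)² + (1)²) = √17 = 4.123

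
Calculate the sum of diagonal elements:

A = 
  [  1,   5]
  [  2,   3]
4

tr(A) = 1 + 3 = 4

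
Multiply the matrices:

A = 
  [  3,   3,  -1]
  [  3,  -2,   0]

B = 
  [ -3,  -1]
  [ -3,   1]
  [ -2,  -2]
A is 2×3 and B is 3×2, so AB is 2×2. Each entry is (row of A)·(column of B):
AB[1,1] = (3)(-3) + (3)(-3) + (-1)(-2) = -16
AB[1,2] = (3)(-1) + (3)(1) + (-1)(-2) = 2
AB[2,1] = (3)(-3) + (-2)(-3) + (0)(-2) = -3
AB[2,2] = (3)(-1) + (-2)(1) + (0)(-2) = -5

AB = 
  [-16,   2]
  [ -3,  -5]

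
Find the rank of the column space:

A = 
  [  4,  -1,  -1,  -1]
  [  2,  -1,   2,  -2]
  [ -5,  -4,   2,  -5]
Row reduce:
R2 → R2 - (1/2)·R1
R3 → R3 + (5/4)·R1
R3 → R3 - (21/2)·R2
REF = 
  [    4,    -1,    -1,    -1]
  [    0,  -1/2,   5/2,  -3/2]
  [    0,     0, -51/2,  19/2]
Pivot columns: 1, 2, 3 → 3 pivots.
dim(Col(A)) = number of pivot columns = 3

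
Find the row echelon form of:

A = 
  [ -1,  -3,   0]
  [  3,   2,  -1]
Row operations:
R2 → R2 + (3)·R1

Resulting echelon form:
REF = 
  [ -1,  -3,   0]
  [  0,  -7,  -1]

Rank = 2 (number of non-zero pivot rows).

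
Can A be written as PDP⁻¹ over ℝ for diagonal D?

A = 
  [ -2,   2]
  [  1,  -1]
Yes

tr(A) = -3, det(A) = 0
Characteristic polynomial: λ² - tr(A)λ + det(A) = λ² + 3λ
λ² + 3λ = λ(λ + 3)
Eigenvalues: 0, -3
λ=-3: alg. mult. = 1, geom. mult. = 2 - rank(A - (-3)I) = 2 - 1 = 1
λ=0: alg. mult. = 1, geom. mult. = 2 - rank(A - (0)I) = 2 - 1 = 1
Sum of geometric multiplicities equals n, so A has n independent eigenvectors.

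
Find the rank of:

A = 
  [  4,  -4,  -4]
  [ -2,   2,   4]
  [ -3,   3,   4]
rank(A) = 2

Row reduce:
R2 → R2 + (1/2)·R1
R3 → R3 + (3/4)·R1
R3 → R3 - (1/2)·R2
REF = 
  [  4,  -4,  -4]
  [  0,   0,   2]
  [  0,   0,   0]
Pivot columns: 1, 3 → 2 pivots.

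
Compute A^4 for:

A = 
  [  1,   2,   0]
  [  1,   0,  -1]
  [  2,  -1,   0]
A² = A·A:
A²[1,1] = (1)(1) + (2)(1) + (0)(2) = 3
A²[1,2] = (1)(2) + (2)(0) + (0)(-1) = 2
A²[1,3] = (1)(0) + (2)(-1) + (0)(0) = -2
A²[2,1] = (1)(1) + (0)(1) + (-1)(2) = -1
A²[2,2] = (1)(2) + (0)(0) + (-1)(-1) = 3
A²[2,3] = (1)(0) + (0)(-1) + (-1)(0) = 0
A²[3,1] = (2)(1) + (-1)(1) + (0)(2) = 1
A²[3,2] = (2)(2) + (-1)(0) + (0)(-1) = 4
A²[3,3] = (2)(0) + (-1)(-1) + (0)(0) = 1
A² = 
  [  3,   2,  -2]
  [ -1,   3,   0]
  [  1,   4,   1]

A^3 = A^2·A:
A^3[1,1] = (3)(1) + (2)(1) + (-2)(2) = 1
A^3[1,2] = (3)(2) + (2)(0) + (-2)(-1) = 8
A^3[1,3] = (3)(0) + (2)(-1) + (-2)(0) = -2
A^3[2,1] = (-1)(1) + (3)(1) + (0)(2) = 2
A^3[2,2] = (-1)(2) + (3)(0) + (0)(-1) = -2
A^3[2,3] = (-1)(0) + (3)(-1) + (0)(0) = -3
A^3[3,1] = (1)(1) + (4)(1) + (1)(2) = 7
A^3[3,2] = (1)(2) + (4)(0) + (1)(-1) = 1
A^3[3,3] = (1)(0) + (4)(-1) + (1)(0) = -4
A^3 = 
  [  1,   8,  -2]
  [  2,  -2,  -3]
  [  7,   1,  -4]

A^4 = A^3·A:
A^4[1,1] = (1)(1) + (8)(1) + (-2)(2) = 5
A^4[1,2] = (1)(2) + (8)(0) + (-2)(-1) = 4
A^4[1,3] = (1)(0) + (8)(-1) + (-2)(0) = -8
A^4[2,1] = (2)(1) + (-2)(1) + (-3)(2) = -6
A^4[2,2] = (2)(2) + (-2)(0) + (-3)(-1) = 7
A^4[2,3] = (2)(0) + (-2)(-1) + (-3)(0) = 2
A^4[3,1] = (7)(1) + (1)(1) + (-4)(2) = 0
A^4[3,2] = (7)(2) + (1)(0) + (-4)(-1) = 18
A^4[3,3] = (7)(0) + (1)(-1) + (-4)(0) = -1
A^4 = 
  [  5,   4,  -8]
  [ -6,   7,   2]
  [  0,  18,  -1]

Therefore
A^4 = 
  [  5,   4,  -8]
  [ -6,   7,   2]
  [  0,  18,  -1]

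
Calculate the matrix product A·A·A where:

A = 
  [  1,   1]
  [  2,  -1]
A² = A·A:
A²[1,1] = (1)(1) + (1)(2) = 3
A²[1,2] = (1)(1) + (1)(-1) = 0
A²[2,1] = (2)(1) + (-1)(2) = 0
A²[2,2] = (2)(1) + (-1)(-1) = 3
A² = 
  [  3,   0]
  [  0,   3]

A^3 = A^2·A:
A^3[1,1] = (3)(1) + (0)(2) = 3
A^3[1,2] = (3)(1) + (0)(-1) = 3
A^3[2,1] = (0)(1) + (3)(2) = 6
A^3[2,2] = (0)(1) + (3)(-1) = -3
A^3 = 
  [  3,   3]
  [  6,  -3]

Therefore
A^3 = 
  [  3,   3]
  [  6,  -3]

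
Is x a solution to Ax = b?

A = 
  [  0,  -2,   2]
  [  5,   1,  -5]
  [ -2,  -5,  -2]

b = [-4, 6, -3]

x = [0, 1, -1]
Yes

Ax = [-4, 6, -3] = b ✓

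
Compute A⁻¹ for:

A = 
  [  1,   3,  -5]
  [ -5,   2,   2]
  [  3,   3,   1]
det(A) = (1)·((2)(1) - (2)(3)) - (3)·((-5)(1) - (2)(3)) + (-5)·((-5)(3) - (2)(3))
  = (1)(-4) - (3)(-11) + (-5)(-21)
  = 134
det(A) = 134 ≠ 0, so A is invertible.

Cofactors Cᵢⱼ = (-1)ⁱ⁺ʲ·Mᵢⱼ:
C = 
  [ -4,  11, -21]
  [-18,  16,   6]
  [ 16,  23,  17]

adj(A) = Cᵀ:
adj(A) = 
  [ -4, -18,  16]
  [ 11,  16,  23]
  [-21,   6,  17]

A⁻¹ = (1/134) · adj(A):
A⁻¹ = 
  [  -2/67,   -9/67,    8/67]
  [ 11/134,    8/67,  23/134]
  [-21/134,    3/67,  17/134]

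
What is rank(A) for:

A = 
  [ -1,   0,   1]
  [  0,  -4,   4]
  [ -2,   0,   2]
Row reduce:
R3 → R3 - (2)·R1
REF = 
  [ -1,   0,   1]
  [  0,  -4,   4]
  [  0,   0,   0]
Pivot columns: 1, 2 → 2 pivots.

rank(A) = 2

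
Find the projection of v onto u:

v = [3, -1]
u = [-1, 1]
v·u = (3)(-1) + (-1)(1) = -4
u·u = (-1)² + (1)² = 2
proj_u(v) = (v·u / u·u) × u = (-4/2) × u = (-2) × u

proj_u(v) = [2, -2]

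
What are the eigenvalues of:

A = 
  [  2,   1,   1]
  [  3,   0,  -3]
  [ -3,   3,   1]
Characteristic polynomial: det(λI - A) = λ³ - 3λ² + 11λ - 33
Testing integer divisors of the constant term: p(3) = 0, so (λ - 3) is a factor:
p(λ) = (λ - 3)(λ² + 11)
λ² + 11 = 0  ⇒  λ = (0 ± √((0)² - 4·(11)))/2 = (0 ± √(-44))/2
  = i√11,  -i√11

λ = 3, i√11, -i√11  (≈ 3, 0 + 3.317i, 0 - 3.317i)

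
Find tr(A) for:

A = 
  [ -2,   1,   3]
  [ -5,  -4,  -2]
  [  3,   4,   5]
-1

tr(A) = -2 + -4 + 5 = -1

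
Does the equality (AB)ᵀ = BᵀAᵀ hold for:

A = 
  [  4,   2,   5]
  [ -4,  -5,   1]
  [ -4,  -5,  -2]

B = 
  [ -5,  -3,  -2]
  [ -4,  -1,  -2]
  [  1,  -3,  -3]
Yes

(AB)ᵀ = 
  [-23,  41,  38]
  [-29,  14,  23]
  [-27,  15,  24]

BᵀAᵀ = 
  [-23,  41,  38]
  [-29,  14,  23]
  [-27,  15,  24]

Both sides are equal — this is the standard identity (AB)ᵀ = BᵀAᵀ, which holds for all A, B.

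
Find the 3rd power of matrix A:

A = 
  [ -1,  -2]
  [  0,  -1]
A² = A·A:
A²[1,1] = (-1)(-1) + (-2)(0) = 1
A²[1,2] = (-1)(-2) + (-2)(-1) = 4
A²[2,1] = (0)(-1) + (-1)(0) = 0
A²[2,2] = (0)(-2) + (-1)(-1) = 1
A² = 
  [  1,   4]
  [  0,   1]

A^3 = A^2·A:
A^3[1,1] = (1)(-1) + (4)(0) = -1
A^3[1,2] = (1)(-2) + (4)(-1) = -6
A^3[2,1] = (0)(-1) + (1)(0) = 0
A^3[2,2] = (0)(-2) + (1)(-1) = -1
A^3 = 
  [ -1,  -6]
  [  0,  -1]

Therefore
A^3 = 
  [ -1,  -6]
  [  0,  -1]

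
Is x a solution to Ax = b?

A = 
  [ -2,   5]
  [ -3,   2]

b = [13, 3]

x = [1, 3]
Yes

Ax = [13, 3] = b ✓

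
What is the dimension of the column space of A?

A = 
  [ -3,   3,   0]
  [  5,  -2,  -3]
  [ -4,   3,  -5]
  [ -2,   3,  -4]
Row reduce:
R2 → R2 + (5/3)·R1
R3 → R3 - (4/3)·R1
R4 → R4 - (2/3)·R1
R3 → R3 + (1/3)·R2
R4 → R4 - (1/3)·R2
R4 → R4 - (1/2)·R3
REF = 
  [ -3,   3,   0]
  [  0,   3,  -3]
  [  0,   0,  -6]
  [  0,   0,   0]
Pivot columns: 1, 2, 3 → 3 pivots.
dim(Col(A)) = number of pivot columns = 3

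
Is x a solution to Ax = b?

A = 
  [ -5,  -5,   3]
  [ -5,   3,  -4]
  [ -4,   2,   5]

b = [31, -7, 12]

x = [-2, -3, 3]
No

Ax = [34, -11, 17] ≠ b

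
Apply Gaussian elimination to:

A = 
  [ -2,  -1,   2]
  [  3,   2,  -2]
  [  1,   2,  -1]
Row operations:
R2 → R2 + (3/2)·R1
R3 → R3 + (1/2)·R1
R3 → R3 - (3)·R2

Resulting echelon form:
REF = 
  [ -2,  -1,   2]
  [  0, 1/2,   1]
  [  0,   0,  -3]

Rank = 3 (number of non-zero pivot rows).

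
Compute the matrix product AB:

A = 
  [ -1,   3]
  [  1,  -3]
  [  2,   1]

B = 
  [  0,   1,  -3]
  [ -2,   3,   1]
AB = 
  [ -6,   8,   6]
  [  6,  -8,  -6]
  [ -2,   5,  -5]

A is 3×2 and B is 2×3, so AB is 3×3. Each entry is (row of A)·(column of B):
AB[1,1] = (-1)(0) + (3)(-2) = -6
AB[1,2] = (-1)(1) + (3)(3) = 8
AB[1,3] = (-1)(-3) + (3)(1) = 6
AB[2,1] = (1)(0) + (-3)(-2) = 6
AB[2,2] = (1)(1) + (-3)(3) = -8
AB[2,3] = (1)(-3) + (-3)(1) = -6
AB[3,1] = (2)(0) + (1)(-2) = -2
AB[3,2] = (2)(1) + (1)(3) = 5
AB[3,3] = (2)(-3) + (1)(1) = -5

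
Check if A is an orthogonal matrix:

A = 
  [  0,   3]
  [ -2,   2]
No

AᵀA = 
  [  4,  -4]
  [ -4,  13]
≠ I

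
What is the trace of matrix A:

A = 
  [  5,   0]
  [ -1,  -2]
3

tr(A) = 5 + -2 = 3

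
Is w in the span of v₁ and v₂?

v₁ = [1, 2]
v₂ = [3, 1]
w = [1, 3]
Yes

Form the augmented matrix and row-reduce:
[v₁|v₂|w] = 
  [  1,   3,   1]
  [  2,   1,   3]
R2 → R2 - (2)·R1
REF = 
  [  1,   3,   1]
  [  0,  -5,   1]

No row of the form [0 0 | nonzero], so the system is consistent. Back-substitution gives c₁ = 8/5, c₂ = -1/5: w = (8/5)·v₁ + (-1/5)·v₂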